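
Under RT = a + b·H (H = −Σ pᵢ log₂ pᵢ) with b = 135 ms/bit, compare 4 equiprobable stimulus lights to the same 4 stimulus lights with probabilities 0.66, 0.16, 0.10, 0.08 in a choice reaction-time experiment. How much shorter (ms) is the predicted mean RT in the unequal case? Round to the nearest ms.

75 ms

The RT saving is b·ΔH. Equiprobable H₀ = log₂(4) = 2.0000 bits; with the given probabilities H = 1.4424 bits.
b·(H₀ − H) = 135 × (2.0000 − 1.4424) = 75.28 ms.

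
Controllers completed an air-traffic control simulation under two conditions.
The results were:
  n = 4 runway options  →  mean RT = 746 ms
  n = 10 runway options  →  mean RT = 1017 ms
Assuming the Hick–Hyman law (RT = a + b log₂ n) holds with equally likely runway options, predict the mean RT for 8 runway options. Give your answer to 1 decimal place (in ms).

With log₂ n on the abscissa the relation is linear; from the two conditions:
  b = (1017 − 746) / (log₂ 10 − log₂ 4) = 271 / (3.3219 − 2) = 205.004 ms/bit
  a = 746 − 205.004 × 2 = 335.993 ms
Then RT(8) = 335.993 + 205.004 × log₂ 8 = 335.993 + 205.004 × 3 ≈ 951.004 ms.

951.0 ms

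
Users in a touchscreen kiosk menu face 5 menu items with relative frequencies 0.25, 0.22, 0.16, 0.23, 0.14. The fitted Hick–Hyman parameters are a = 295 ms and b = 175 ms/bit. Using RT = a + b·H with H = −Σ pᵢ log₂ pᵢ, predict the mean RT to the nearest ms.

H = 0.25·log₂(1/0.25) + 0.22·log₂(1/0.22) + 0.16·log₂(1/0.16) + 0.23·log₂(1/0.23) + 0.14·log₂(1/0.14) = 2.2884 bits.
RT = 295 + 175 × 2.2884 = 695.46 ms.

695 ms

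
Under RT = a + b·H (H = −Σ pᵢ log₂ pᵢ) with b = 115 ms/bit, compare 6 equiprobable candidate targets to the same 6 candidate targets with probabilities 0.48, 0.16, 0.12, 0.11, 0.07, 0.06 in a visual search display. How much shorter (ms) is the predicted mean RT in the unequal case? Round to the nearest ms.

49 ms

The RT saving is b·ΔH. Equiprobable H₀ = log₂(6) = 2.5850 bits; with the given probabilities H = 2.1607 bits.
b·(H₀ − H) = 115 × (2.5850 − 2.1607) = 48.79 ms.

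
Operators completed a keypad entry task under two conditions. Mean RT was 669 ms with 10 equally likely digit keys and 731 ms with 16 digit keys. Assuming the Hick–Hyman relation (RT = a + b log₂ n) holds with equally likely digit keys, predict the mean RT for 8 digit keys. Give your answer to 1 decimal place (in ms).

639.6 ms

Fit slope and intercept:
  b = (731 − 669) / (log₂ 16 − log₂ 10) = 62 / (4 − 3.3219) = 91.436 ms/bit
  a = 669 − 91.436 × 3.3219 = 365.257 ms
Then RT(8) = 365.257 + 91.436 × log₂ 8 = 365.257 + 91.436 × 3 ≈ 639.564 ms.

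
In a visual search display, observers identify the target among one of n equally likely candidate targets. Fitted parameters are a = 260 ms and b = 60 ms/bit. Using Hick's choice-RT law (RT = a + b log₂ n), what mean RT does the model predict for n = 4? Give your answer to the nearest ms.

log₂(4) = 2 bits, so RT = 260 + 60 × 2 ≈ 380.000 ms.

380 ms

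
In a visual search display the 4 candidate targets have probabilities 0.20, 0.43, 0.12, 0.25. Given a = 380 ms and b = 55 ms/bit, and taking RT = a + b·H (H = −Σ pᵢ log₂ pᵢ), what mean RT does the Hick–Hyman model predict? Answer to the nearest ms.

482 ms

H = 0.20·log₂(1/0.20) + 0.43·log₂(1/0.43) + 0.12·log₂(1/0.12) + 0.25·log₂(1/0.25) = 1.8550 bits.
RT = 380 + 55 × 1.8550 = 482.03 ms.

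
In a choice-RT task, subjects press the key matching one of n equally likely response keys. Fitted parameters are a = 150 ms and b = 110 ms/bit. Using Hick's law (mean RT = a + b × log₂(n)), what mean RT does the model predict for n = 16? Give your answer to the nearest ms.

log₂(16) = 4 bits, so RT = 150 + 110 × 4 ≈ 590.000 ms.

590 ms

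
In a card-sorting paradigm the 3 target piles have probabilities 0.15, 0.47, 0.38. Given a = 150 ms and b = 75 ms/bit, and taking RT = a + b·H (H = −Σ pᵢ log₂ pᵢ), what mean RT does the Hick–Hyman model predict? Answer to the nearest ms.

Entropy contributions −pᵢ log₂ pᵢ: 0.4105, 0.5120, 0.5305; sum H = 1.4530 bits.
RT = a + bH = 150 + 75·1.4530 = 258.97 ms.

259 ms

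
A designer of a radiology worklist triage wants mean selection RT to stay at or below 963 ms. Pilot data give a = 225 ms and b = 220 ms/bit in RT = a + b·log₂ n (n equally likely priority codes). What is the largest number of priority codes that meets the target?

Set 225 + 220·log₂ n ≤ 963 → log₂ n ≤ (963 − 225)/220 = 3.3545.
So n ≤ 2^3.3545 = 10.229; the largest integer n is 10.

10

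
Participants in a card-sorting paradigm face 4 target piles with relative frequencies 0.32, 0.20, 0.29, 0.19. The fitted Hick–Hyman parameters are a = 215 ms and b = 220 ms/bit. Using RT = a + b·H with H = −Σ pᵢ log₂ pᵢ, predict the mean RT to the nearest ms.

Entropy contributions −pᵢ log₂ pᵢ: 0.5260, 0.4644, 0.5179, 0.4552; sum H = 1.9635 bits.
RT = a + bH = 215 + 220·1.9635 = 646.98 ms.

647 ms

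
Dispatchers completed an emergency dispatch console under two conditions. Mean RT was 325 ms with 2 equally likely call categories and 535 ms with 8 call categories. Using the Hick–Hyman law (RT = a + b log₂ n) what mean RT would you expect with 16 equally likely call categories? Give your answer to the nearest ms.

640 ms

Solve the two-equation system in a and b:
  b = (535 − 325) / (log₂ 8 − log₂ 2) = 210 / (3 − 1) = 105 ms/bit
  a = 325 − 105 × 1 = 220 ms
Then RT(16) = 220 + 105 × log₂ 16 = 220 + 105 × 4 ≈ 640.000 ms.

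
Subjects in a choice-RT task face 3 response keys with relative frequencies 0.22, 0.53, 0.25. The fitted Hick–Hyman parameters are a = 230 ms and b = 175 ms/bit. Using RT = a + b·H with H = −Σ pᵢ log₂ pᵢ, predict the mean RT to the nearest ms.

Entropy contributions −pᵢ log₂ pᵢ: 0.4806, 0.4854, 0.5000; sum H = 1.4660 bits.
RT = a + bH = 230 + 175·1.4660 = 486.55 ms.

487 ms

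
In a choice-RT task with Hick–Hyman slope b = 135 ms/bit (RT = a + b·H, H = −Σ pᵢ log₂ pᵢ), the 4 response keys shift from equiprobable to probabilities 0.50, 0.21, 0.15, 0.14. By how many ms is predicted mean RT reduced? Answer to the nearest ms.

Equiprobable entropy H₀ = log₂ 4 = 2.0000 bits.
Skewed entropy H = −Σ pᵢ log₂ pᵢ = 1.7805 bits.
ΔRT = b·(H₀ − H) = 135 × 0.2195 = 29.64 ms.

30 ms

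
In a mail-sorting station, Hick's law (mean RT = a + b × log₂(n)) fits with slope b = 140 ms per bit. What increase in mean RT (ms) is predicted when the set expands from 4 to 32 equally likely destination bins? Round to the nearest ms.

The intercept a cancels: ΔRT = b·(log₂ n₂ − log₂ n₁) = b·log₂(n₂/n₁).
log₂(32) − log₂(4) = log₂(32/4) = log₂(8) = 3.
ΔRT = 140 × 3.0000 = 420.000 ms.

420 ms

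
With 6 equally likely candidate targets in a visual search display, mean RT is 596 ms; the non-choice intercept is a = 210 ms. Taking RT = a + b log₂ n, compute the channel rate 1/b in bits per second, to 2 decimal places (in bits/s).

6.70 bits/s

b = (596 − 210)/log₂ 6 = 386/2.5850 = 149.325 ms per bit = 0.14933 s/bit; the reciprocal is 6.697 bits/s.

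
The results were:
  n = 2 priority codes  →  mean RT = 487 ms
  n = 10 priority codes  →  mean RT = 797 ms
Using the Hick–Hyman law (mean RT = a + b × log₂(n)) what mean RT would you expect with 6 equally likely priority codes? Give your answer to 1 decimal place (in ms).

698.6 ms

Fit slope and intercept:
  b = (797 − 487) / (log₂ 10 − log₂ 2) = 310 / (3.3219 − 1) = 133.510 ms/bit
  a = 487 − 133.510 × 1 = 353.490 ms
Then RT(6) = 353.490 + 133.510 × log₂ 6 = 353.490 + 133.510 × 2.5850 ≈ 698.608 ms.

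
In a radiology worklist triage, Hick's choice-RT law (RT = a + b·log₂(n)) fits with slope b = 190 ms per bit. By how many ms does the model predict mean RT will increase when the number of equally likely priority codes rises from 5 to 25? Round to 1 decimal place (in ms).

441.2 ms

Only the slope matters, since a is common to both: ΔRT = b·log₂(n₂/n₁).
log₂(25) − log₂(5) = 4.6439 − 2.3219 = 2.3219.
ΔRT = 190 × 2.3219 = 441.166 ms.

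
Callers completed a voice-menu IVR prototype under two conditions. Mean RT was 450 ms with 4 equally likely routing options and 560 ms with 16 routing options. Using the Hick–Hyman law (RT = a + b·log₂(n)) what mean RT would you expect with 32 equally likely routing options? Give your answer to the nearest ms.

Solve the two-equation system in a and b:
  b = (560 − 450) / (log₂ 16 − log₂ 4) = 110 / (4 − 2) = 55 ms/bit
  a = 450 − 55 × 2 = 340 ms
Then RT(32) = 340 + 55 × log₂ 32 = 340 + 55 × 5 ≈ 615.000 ms.

615 ms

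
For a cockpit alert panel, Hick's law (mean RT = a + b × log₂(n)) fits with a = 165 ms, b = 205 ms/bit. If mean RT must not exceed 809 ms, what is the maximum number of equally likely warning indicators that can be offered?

8

Information budget: (809 − 165)/205 = 3.1415 bits, so n ≤ 2^3.1415 = 8.824 → at most 8.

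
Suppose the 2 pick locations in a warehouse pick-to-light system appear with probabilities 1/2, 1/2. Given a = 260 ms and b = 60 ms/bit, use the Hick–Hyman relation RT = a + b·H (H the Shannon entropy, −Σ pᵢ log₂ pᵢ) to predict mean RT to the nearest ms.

320 ms

H = −Σ pᵢ log₂ pᵢ = 0.5·1 + 0.5·1 = 1.000 bits.
RT = 260 + 60 × 1.000 = 320.00 ms.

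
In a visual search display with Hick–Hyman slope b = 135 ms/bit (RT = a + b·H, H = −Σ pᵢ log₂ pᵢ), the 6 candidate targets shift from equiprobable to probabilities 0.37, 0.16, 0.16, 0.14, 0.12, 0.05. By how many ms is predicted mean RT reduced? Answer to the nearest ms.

Equiprobable entropy H₀ = log₂ 6 = 2.5850 bits.
Skewed entropy H = −Σ pᵢ log₂ pᵢ = 2.3570 bits.
ΔRT = b·(H₀ − H) = 135 × 0.2279 = 30.77 ms.

31 ms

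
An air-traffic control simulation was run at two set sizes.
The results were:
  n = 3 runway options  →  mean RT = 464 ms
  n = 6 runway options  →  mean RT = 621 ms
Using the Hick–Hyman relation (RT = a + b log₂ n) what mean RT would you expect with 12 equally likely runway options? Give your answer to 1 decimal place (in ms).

Fit slope and intercept:
  b = (621 − 464) / (log₂ 6 − log₂ 3) = 157 / (2.5850 − 1.5850) = 157.000 ms/bit
  a = 464 − 157.000 × 1.5850 = 215.161 ms
Then RT(12) = 215.161 + 157.000 × log₂ 12 = 215.161 + 157.000 × 3.5850 ≈ 778.000 ms.

778.0 ms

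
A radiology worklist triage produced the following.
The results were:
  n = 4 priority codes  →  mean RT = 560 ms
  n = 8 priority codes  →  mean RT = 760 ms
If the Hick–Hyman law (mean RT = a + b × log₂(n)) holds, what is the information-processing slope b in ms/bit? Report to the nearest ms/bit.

Slope: b = (760 − 560) / (log₂ 8 − log₂ 4) = 200/1.0000 = 200 ms/bit.

200 ms/bit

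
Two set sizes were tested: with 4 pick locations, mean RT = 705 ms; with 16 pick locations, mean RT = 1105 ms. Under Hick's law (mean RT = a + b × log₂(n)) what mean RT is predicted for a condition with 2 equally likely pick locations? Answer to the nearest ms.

With log₂ n on the abscissa the relation is linear; from the two conditions:
  b = (1105 − 705) / (log₂ 16 − log₂ 4) = 400 / (4 − 2) = 200 ms/bit
  a = 705 − 200 × 2 = 305 ms
Then RT(2) = 305 + 200 × log₂ 2 = 305 + 200 × 1 ≈ 505.000 ms.

505 ms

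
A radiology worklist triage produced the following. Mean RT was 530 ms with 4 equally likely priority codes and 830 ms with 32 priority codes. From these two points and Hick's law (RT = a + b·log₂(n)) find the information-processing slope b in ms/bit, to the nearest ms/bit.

b = (RT₂ − RT₁)/(log₂ n₂ − log₂ n₁) = (830 − 530)/(5 − 2) = 100 ms/bit.

100 ms/bit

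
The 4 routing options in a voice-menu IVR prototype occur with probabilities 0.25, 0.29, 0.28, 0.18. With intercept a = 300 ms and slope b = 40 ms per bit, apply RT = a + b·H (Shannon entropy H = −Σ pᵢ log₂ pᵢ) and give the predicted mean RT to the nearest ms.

379 ms

Entropy contributions −pᵢ log₂ pᵢ: 0.5000, 0.5179, 0.5142, 0.4453; sum H = 1.9774 bits.
RT = a + bH = 300 + 40·1.9774 = 379.10 ms.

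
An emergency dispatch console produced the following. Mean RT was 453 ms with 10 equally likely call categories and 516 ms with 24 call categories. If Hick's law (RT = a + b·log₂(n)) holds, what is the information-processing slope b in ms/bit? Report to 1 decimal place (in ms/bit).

The slope on a log₂ axis is (516 − 453) / (4.5850 − 3.3219) = 49.880 ms/bit.

49.9 ms/bit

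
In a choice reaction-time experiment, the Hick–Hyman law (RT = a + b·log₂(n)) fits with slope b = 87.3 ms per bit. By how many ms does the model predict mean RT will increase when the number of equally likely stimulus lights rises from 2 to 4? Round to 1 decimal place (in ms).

The intercept a cancels: ΔRT = b·(log₂ n₂ − log₂ n₁) = b·log₂(n₂/n₁).
log₂(4) − log₂(2) = log₂(4/2) = log₂(2) = 1.
ΔRT = 87.3 × 1.0000 = 87.300 ms.

87.3 ms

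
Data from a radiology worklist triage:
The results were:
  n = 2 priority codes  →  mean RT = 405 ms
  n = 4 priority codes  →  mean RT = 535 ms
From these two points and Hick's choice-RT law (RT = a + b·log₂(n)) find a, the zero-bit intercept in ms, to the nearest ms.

The slope on a log₂ axis is (535 − 405) / (2 − 1) = 130 ms/bit.
Intercept: a = 405 − 130·log₂(2) = 275.000 ms.

275 ms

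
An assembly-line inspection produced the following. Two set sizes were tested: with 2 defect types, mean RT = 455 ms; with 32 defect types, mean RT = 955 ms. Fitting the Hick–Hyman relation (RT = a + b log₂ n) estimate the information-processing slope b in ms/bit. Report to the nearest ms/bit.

The slope on a log₂ axis is (955 − 455) / (5 − 1) = 125 ms/bit.

125 ms/bit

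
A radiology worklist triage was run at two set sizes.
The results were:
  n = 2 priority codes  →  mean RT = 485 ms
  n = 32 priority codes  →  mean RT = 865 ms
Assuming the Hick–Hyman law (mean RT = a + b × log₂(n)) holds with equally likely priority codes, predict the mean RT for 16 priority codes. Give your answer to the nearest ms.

With log₂ n on the abscissa the relation is linear; from the two conditions:
  b = (865 − 485) / (log₂ 32 − log₂ 2) = 380 / (5 − 1) = 95 ms/bit
  a = 485 − 95 × 1 = 390 ms
Then RT(16) = 390 + 95 × log₂ 16 = 390 + 95 × 4 ≈ 770.000 ms.

770 ms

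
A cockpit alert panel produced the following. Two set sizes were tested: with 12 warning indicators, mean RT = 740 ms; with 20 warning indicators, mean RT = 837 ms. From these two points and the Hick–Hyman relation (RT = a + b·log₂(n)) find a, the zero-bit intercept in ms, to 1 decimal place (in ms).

b = (RT₂ − RT₁)/(log₂ n₂ − log₂ n₁) = (837 − 740)/(4.3219 − 3.5850) = 131.621 ms/bit.
a = RT₁ − b·log₂ n₁ = 740 − 131.621 × 3.5850 = 268.144 ms.

268.1 ms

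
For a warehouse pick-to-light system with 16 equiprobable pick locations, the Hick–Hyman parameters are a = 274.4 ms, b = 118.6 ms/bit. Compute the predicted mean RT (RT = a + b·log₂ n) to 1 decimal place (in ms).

log₂(16) = 4 bits, so RT = 274.4 + 118.6 × 4 ≈ 748.800 ms.

748.8 ms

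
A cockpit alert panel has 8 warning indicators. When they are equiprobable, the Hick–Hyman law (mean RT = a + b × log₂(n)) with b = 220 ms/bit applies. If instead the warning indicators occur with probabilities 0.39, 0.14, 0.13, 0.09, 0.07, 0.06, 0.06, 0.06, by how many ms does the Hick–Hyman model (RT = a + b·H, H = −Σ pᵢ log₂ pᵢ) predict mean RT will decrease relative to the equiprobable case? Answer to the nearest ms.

Equiprobable entropy H₀ = log₂ 8 = 3.0000 bits.
Skewed entropy H = −Σ pᵢ log₂ pᵢ = 2.6214 bits.
ΔRT = b·(H₀ − H) = 220 × 0.3786 = 83.30 ms.

83 ms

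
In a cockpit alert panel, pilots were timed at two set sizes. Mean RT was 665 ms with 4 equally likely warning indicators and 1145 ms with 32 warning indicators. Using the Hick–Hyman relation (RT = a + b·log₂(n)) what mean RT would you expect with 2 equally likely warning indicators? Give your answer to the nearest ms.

505 ms

Solve the two-equation system in a and b:
  b = (1145 − 665) / (log₂ 32 − log₂ 4) = 480 / (5 − 2) = 160 ms/bit
  a = 665 − 160 × 2 = 345 ms
Then RT(2) = 345 + 160 × log₂ 2 = 345 + 160 × 1 ≈ 505.000 ms.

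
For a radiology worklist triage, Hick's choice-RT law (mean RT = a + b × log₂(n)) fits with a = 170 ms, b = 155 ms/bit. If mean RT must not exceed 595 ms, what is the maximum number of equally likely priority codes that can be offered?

Set 170 + 155·log₂ n ≤ 595 → log₂ n ≤ (595 − 170)/155 = 2.7419.
So n ≤ 2^2.7419 = 6.690; the largest integer n is 6.

6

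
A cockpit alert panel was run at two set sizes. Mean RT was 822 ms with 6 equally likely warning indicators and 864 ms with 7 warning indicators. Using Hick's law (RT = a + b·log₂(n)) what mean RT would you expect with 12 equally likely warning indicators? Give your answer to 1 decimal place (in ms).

Solve the two-equation system in a and b:
  b = (864 − 822) / (log₂ 7 − log₂ 6) = 42 / (2.8074 − 2.5850) = 188.855 ms/bit
  a = 822 − 188.855 × 2.5850 = 333.816 ms
Then RT(12) = 333.816 + 188.855 × log₂ 12 = 333.816 + 188.855 × 3.5850 ≈ 1010.855 ms.

1010.9 ms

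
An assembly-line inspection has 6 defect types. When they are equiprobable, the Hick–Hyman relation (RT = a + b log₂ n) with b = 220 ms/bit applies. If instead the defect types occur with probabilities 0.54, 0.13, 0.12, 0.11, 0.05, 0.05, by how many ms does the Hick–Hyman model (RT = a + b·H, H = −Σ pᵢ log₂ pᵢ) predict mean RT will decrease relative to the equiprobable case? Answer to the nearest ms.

126 ms

Equiprobable entropy H₀ = log₂ 6 = 2.5850 bits.
Skewed entropy H = −Σ pᵢ log₂ pᵢ = 2.0122 bits.
ΔRT = b·(H₀ − H) = 220 × 0.5727 = 126.00 ms.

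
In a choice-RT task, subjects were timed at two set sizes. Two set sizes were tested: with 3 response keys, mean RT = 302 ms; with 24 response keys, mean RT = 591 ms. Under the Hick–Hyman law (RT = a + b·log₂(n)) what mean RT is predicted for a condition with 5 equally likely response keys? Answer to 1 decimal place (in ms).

373.0 ms

With log₂ n on the abscissa the relation is linear; from the two conditions:
  b = (591 − 302) / (log₂ 24 − log₂ 3) = 289 / (4.5850 − 1.5850) = 96.333 ms/bit
  a = 302 − 96.333 × 1.5850 = 149.315 ms
Then RT(5) = 149.315 + 96.333 × log₂ 5 = 149.315 + 96.333 × 2.3219 ≈ 372.994 ms.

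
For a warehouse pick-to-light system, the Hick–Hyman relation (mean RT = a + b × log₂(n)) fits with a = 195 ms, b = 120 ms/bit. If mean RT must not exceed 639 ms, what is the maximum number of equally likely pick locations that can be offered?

12

Set 195 + 120·log₂ n ≤ 639 → log₂ n ≤ (639 − 195)/120 = 3.7000.
So n ≤ 2^3.7000 = 12.996; the largest integer n is 12.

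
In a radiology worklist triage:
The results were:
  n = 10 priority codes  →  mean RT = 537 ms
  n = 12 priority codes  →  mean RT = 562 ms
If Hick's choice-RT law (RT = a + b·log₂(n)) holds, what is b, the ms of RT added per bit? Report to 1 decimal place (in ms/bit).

The slope on a log₂ axis is (562 − 537) / (3.5850 − 3.3219) = 95.045 ms/bit.

95.0 ms/bit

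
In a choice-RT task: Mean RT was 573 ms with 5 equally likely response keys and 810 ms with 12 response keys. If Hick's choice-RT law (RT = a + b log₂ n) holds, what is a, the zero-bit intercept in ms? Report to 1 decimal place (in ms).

137.3 ms

b = (RT₂ − RT₁)/(log₂ n₂ − log₂ n₁) = (810 − 573)/(3.5850 − 2.3219) = 187.643 ms/bit.
a = RT₁ − b·log₂ n₁ = 573 − 187.643 × 2.3219 = 137.306 ms.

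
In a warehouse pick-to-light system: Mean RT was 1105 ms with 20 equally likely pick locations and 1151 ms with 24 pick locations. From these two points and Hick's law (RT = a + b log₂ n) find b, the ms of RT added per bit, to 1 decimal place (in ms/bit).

174.9 ms/bit

The slope on a log₂ axis is (1151 − 1105) / (4.5850 − 4.3219) = 174.882 ms/bit.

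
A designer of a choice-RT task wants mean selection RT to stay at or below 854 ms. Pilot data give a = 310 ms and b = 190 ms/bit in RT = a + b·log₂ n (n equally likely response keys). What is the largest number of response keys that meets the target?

Information budget: (854 − 310)/190 = 2.8632 bits, so n ≤ 2^2.8632 = 7.276 → at most 7.

7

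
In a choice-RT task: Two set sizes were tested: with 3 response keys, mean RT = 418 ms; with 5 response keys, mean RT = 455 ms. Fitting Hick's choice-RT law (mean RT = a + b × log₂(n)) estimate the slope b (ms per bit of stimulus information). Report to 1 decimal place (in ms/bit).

50.2 ms/bit

b = (RT₂ − RT₁)/(log₂ n₂ − log₂ n₁) = (455 − 418)/(2.3219 − 1.5850) = 50.206 ms/bit.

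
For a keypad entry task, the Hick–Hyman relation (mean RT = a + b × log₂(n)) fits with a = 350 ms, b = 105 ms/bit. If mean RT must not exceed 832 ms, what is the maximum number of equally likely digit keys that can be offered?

24

Set 350 + 105·log₂ n ≤ 832 → log₂ n ≤ (832 − 350)/105 = 4.5905.
So n ≤ 2^4.5905 = 24.092; the largest integer n is 24.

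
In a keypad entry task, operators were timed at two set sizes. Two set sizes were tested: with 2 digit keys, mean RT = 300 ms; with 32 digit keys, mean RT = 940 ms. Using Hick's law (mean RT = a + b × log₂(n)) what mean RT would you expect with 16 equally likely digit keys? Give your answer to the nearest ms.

Fit slope and intercept:
  b = (940 − 300) / (log₂ 32 − log₂ 2) = 640 / (5 − 1) = 160 ms/bit
  a = 300 − 160 × 1 = 140 ms
Then RT(16) = 140 + 160 × log₂ 16 = 140 + 160 × 4 ≈ 780.000 ms.

780 ms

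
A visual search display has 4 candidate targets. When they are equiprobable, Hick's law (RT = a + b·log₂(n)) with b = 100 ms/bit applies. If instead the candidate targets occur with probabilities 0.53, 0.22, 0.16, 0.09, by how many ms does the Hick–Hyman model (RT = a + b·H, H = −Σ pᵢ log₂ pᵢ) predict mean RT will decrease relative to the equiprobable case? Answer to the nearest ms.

30 ms

The RT saving is b·ΔH. Equiprobable H₀ = log₂(4) = 2.0000 bits; with the given probabilities H = 1.7017 bits.
b·(H₀ − H) = 100 × (2.0000 − 1.7017) = 29.83 ms.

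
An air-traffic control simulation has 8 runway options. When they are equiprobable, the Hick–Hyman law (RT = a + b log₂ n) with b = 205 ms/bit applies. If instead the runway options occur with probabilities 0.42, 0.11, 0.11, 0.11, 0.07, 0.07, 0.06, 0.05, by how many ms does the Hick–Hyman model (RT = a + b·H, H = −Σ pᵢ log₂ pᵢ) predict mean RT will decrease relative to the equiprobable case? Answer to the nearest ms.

Equiprobable entropy H₀ = log₂ 8 = 3.0000 bits.
Skewed entropy H = −Σ pᵢ log₂ pᵢ = 2.5732 bits.
ΔRT = b·(H₀ − H) = 205 × 0.4268 = 87.48 ms.

87 ms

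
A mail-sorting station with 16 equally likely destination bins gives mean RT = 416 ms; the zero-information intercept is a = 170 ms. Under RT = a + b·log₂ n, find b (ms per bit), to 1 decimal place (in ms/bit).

61.5 ms/bit

log₂(16) = 4 bits.
b = (RT − a)/log₂ n = (416 − 170) / 4 = 61.500 ms/bit.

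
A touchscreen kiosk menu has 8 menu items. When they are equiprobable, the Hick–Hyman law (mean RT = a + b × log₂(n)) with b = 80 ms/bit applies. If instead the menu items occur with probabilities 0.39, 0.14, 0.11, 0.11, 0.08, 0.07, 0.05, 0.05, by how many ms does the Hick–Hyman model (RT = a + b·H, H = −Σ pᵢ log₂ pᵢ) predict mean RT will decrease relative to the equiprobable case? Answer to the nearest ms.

The RT saving is b·ΔH. Equiprobable H₀ = log₂(8) = 3.0000 bits; with the given probabilities H = 2.6197 bits.
b·(H₀ − H) = 80 × (3.0000 − 2.6197) = 30.42 ms.

30 ms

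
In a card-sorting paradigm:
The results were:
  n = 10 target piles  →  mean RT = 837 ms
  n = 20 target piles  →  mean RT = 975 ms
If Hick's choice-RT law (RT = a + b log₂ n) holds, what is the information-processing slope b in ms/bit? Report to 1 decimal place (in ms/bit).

b = (RT₂ − RT₁)/(log₂ n₂ − log₂ n₁) = (975 − 837)/(4.3219 − 3.3219) = 138.000 ms/bit.

138.0 ms/bit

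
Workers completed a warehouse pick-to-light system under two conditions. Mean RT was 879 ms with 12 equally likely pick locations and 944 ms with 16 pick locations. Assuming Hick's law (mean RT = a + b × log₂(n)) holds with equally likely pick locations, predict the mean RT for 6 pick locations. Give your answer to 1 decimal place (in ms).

With log₂ n on the abscissa the relation is linear; from the two conditions:
  b = (944 − 879) / (log₂ 16 − log₂ 12) = 65 / (4 − 3.5850) = 156.612 ms/bit
  a = 879 − 156.612 × 3.5850 = 317.551 ms
Then RT(6) = 317.551 + 156.612 × log₂ 6 = 317.551 + 156.612 × 2.5850 ≈ 722.388 ms.

722.4 ms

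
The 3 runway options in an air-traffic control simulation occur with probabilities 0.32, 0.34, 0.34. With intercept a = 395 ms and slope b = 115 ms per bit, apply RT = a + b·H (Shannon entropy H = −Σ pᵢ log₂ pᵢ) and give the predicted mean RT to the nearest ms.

H = 0.32·log₂(1/0.32) + 0.34·log₂(1/0.34) + 0.34·log₂(1/0.34) = 1.5844 bits.
RT = 395 + 115 × 1.5844 = 577.20 ms.

577 ms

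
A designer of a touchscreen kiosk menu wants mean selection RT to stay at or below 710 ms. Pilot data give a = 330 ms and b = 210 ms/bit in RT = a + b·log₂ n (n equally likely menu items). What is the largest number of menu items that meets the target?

Set 330 + 210·log₂ n ≤ 710 → log₂ n ≤ (710 − 330)/210 = 1.8095.
So n ≤ 2^1.8095 = 3.505; the largest integer n is 3.

3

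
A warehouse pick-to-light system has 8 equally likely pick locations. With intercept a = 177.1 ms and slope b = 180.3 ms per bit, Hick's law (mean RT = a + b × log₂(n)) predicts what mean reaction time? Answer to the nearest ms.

718 ms

log₂(8) = 3 bits, so RT = 177.1 + 180.3 × 3 ≈ 718.000 ms.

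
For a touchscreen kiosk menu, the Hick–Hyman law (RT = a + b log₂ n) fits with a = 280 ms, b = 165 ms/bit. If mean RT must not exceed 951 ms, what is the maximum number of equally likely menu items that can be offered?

16

165·log₂ n ≤ 951 − 280 = 671, giving log₂ n ≤ 4.0667 and n ≤ 16.757. The largest whole number is 16.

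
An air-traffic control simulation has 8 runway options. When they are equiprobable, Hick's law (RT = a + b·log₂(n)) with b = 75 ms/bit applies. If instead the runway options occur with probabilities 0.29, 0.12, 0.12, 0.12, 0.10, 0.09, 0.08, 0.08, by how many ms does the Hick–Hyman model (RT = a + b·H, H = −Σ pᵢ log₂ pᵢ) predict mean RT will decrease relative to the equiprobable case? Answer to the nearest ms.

11 ms

Equiprobable entropy H₀ = log₂ 8 = 3.0000 bits.
Skewed entropy H = −Σ pᵢ log₂ pᵢ = 2.8470 bits.
ΔRT = b·(H₀ − H) = 75 × 0.1530 = 11.48 ms.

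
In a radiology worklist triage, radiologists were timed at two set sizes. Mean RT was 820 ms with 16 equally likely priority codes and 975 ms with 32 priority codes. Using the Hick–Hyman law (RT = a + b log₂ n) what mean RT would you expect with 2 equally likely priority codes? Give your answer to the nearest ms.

355 ms

With log₂ n on the abscissa the relation is linear; from the two conditions:
  b = (975 − 820) / (log₂ 32 − log₂ 16) = 155 / (5 − 4) = 155 ms/bit
  a = 820 − 155 × 4 = 200 ms
Then RT(2) = 200 + 155 × log₂ 2 = 200 + 155 × 1 ≈ 355.000 ms.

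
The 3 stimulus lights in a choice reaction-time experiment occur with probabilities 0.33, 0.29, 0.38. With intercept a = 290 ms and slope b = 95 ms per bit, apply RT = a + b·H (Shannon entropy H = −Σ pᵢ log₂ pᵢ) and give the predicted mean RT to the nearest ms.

H = 0.33·log₂(1/0.33) + 0.29·log₂(1/0.29) + 0.38·log₂(1/0.38) = 1.5762 bits.
RT = 290 + 95 × 1.5762 = 439.74 ms.

440 ms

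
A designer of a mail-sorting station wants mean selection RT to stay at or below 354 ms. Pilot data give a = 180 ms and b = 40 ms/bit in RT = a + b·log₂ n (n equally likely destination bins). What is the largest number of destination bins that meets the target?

20

40·log₂ n ≤ 354 − 180 = 174, giving log₂ n ≤ 4.3500 and n ≤ 20.393. The largest whole number is 20.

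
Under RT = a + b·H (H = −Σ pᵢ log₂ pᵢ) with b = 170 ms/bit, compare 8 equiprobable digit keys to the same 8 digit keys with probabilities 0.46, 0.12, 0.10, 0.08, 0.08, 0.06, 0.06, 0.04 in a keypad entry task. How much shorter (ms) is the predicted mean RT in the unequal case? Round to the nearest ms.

90 ms

The RT saving is b·ΔH. Equiprobable H₀ = log₂(8) = 3.0000 bits; with the given probabilities H = 2.4704 bits.
b·(H₀ − H) = 170 × (3.0000 − 2.4704) = 90.03 ms.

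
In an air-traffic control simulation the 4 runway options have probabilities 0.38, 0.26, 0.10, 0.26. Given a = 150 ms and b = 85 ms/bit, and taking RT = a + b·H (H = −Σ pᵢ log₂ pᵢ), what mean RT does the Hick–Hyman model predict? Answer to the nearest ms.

H = 0.38·log₂(1/0.38) + 0.26·log₂(1/0.26) + 0.10·log₂(1/0.10) + 0.26·log₂(1/0.26) = 1.8732 bits.
RT = 150 + 85 × 1.8732 = 309.22 ms.

309 ms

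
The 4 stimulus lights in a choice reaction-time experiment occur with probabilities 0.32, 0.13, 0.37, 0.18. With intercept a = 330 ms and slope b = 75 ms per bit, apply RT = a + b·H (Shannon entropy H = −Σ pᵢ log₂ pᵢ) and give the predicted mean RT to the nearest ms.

Entropy contributions −pᵢ log₂ pᵢ: 0.5260, 0.3826, 0.5307, 0.4453; sum H = 1.8847 bits.
RT = a + bH = 330 + 75·1.8847 = 471.35 ms.

471 ms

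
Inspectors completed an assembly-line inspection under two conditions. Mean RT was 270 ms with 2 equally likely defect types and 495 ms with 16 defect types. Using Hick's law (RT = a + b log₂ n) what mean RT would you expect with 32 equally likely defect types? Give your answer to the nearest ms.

With log₂ n on the abscissa the relation is linear; from the two conditions:
  b = (495 − 270) / (log₂ 16 − log₂ 2) = 225 / (4 − 1) = 75 ms/bit
  a = 270 − 75 × 1 = 195 ms
Then RT(32) = 195 + 75 × log₂ 32 = 195 + 75 × 5 ≈ 570.000 ms.

570 ms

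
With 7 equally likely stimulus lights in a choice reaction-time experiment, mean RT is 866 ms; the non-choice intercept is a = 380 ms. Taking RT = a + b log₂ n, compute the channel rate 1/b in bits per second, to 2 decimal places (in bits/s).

5.78 bits/s

b = (866 − 380)/log₂ 7 = 486/2.8074 = 173.117 ms per bit = 0.17312 s/bit; the reciprocal is 5.776 bits/s.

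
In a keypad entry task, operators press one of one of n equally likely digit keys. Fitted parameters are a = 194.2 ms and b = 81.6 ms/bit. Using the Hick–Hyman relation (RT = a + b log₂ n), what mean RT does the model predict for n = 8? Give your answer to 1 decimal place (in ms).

log₂(8) = 3 bits, so RT = 194.2 + 81.6 × 3 ≈ 439.000 ms.

439.0 ms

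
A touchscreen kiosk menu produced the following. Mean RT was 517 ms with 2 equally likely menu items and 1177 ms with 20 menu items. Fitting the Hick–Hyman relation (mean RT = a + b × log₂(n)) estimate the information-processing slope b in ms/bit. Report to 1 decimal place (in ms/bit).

198.7 ms/bit

The slope on a log₂ axis is (1177 − 517) / (4.3219 − 1) = 198.680 ms/bit.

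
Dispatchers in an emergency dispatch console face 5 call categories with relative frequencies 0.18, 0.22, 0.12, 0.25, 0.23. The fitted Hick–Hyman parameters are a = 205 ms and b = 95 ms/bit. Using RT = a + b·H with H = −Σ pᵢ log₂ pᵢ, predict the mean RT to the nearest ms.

Entropy contributions −pᵢ log₂ pᵢ: 0.4453, 0.4806, 0.3671, 0.5000, 0.4877; sum H = 2.2806 bits.
RT = a + bH = 205 + 95·2.2806 = 421.66 ms.

422 ms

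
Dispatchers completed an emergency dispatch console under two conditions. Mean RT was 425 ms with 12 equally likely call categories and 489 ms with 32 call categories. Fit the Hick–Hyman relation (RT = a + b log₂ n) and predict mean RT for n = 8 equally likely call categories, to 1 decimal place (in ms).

398.5 ms

RT is linear in log₂ n, so two points fix the line:
  b = (489 − 425) / (log₂ 32 − log₂ 12) = 64 / (5 − 3.5850) = 45.228 ms/bit
  a = 425 − 45.228 × 3.5850 = 262.858 ms
Then RT(8) = 262.858 + 45.228 × log₂ 8 = 262.858 + 45.228 × 3 ≈ 398.543 ms.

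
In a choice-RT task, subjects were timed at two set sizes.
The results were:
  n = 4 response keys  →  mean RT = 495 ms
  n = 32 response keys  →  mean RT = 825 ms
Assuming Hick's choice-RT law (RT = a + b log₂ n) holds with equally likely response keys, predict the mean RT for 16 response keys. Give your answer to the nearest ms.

With log₂ n on the abscissa the relation is linear; from the two conditions:
  b = (825 − 495) / (log₂ 32 − log₂ 4) = 330 / (5 − 2) = 110 ms/bit
  a = 495 − 110 × 2 = 275 ms
Then RT(16) = 275 + 110 × log₂ 16 = 275 + 110 × 4 ≈ 715.000 ms.

715 ms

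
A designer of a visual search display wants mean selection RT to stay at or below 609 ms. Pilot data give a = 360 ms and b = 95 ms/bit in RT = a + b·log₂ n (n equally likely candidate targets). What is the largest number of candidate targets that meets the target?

Set 360 + 95·log₂ n ≤ 609 → log₂ n ≤ (609 − 360)/95 = 2.6211.
So n ≤ 2^2.6211 = 6.152; the largest integer n is 6.

6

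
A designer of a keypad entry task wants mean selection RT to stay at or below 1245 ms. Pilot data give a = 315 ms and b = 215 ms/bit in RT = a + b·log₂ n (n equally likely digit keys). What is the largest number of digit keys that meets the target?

Information budget: (1245 − 315)/215 = 4.3256 bits, so n ≤ 2^4.3256 = 20.051 → at most 20.

20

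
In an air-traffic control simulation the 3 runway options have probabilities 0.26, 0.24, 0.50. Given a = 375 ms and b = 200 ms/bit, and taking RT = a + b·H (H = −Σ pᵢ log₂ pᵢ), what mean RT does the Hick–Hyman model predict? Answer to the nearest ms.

675 ms

H = 0.26·log₂(1/0.26) + 0.24·log₂(1/0.24) + 0.50·log₂(1/0.50) = 1.4994 bits.
RT = 375 + 200 × 1.4994 = 674.88 ms.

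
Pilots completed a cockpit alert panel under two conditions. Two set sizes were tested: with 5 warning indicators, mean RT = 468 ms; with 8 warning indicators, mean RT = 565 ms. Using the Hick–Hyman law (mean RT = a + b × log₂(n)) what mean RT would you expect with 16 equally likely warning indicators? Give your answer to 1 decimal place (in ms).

708.1 ms

Fit slope and intercept:
  b = (565 − 468) / (log₂ 8 − log₂ 5) = 97 / (3 − 2.3219) = 143.053 ms/bit
  a = 468 − 143.053 × 2.3219 = 135.842 ms
Then RT(16) = 135.842 + 143.053 × log₂ 16 = 135.842 + 143.053 × 4 ≈ 708.053 ms.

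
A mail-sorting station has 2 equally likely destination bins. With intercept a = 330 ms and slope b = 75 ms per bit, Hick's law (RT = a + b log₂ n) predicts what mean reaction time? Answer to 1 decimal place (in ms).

405.0 ms

log₂(2) = 1 bits, so RT = 330 + 75 × 1 ≈ 405.000 ms.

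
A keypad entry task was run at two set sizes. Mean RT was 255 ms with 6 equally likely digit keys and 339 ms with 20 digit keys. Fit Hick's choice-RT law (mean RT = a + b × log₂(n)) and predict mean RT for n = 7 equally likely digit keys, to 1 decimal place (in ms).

265.8 ms

Fit slope and intercept:
  b = (339 − 255) / (log₂ 20 − log₂ 6) = 84 / (4.3219 − 2.5850) = 48.360 ms/bit
  a = 255 − 48.360 × 2.5850 = 129.991 ms
Then RT(7) = 129.991 + 48.360 × log₂ 7 = 129.991 + 48.360 × 2.8074 ≈ 265.755 ms.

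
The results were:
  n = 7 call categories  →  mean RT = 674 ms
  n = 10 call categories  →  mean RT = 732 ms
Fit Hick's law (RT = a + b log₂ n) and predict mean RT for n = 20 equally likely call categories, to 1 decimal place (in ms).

844.7 ms

Fit slope and intercept:
  b = (732 − 674) / (log₂ 10 − log₂ 7) = 58 / (3.3219 − 2.8074) = 112.715 ms/bit
  a = 674 − 112.715 × 2.8074 = 357.570 ms
Then RT(20) = 357.570 + 112.715 × log₂ 20 = 357.570 + 112.715 × 4.3219 ≈ 844.715 ms.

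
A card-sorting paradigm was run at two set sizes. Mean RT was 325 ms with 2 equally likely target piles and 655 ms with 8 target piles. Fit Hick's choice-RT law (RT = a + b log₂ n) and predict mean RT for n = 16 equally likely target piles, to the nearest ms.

820 ms

With log₂ n on the abscissa the relation is linear; from the two conditions:
  b = (655 − 325) / (log₂ 8 − log₂ 2) = 330 / (3 − 1) = 165 ms/bit
  a = 325 − 165 × 1 = 160 ms
Then RT(16) = 160 + 165 × log₂ 16 = 160 + 165 × 4 ≈ 820.000 ms.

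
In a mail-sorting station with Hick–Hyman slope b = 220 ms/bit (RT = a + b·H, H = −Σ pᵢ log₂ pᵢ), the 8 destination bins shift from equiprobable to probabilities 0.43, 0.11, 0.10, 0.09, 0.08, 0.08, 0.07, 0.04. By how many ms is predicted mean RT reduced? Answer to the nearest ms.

98 ms

The RT saving is b·ΔH. Equiprobable H₀ = log₂(8) = 3.0000 bits; with the given probabilities H = 2.5560 bits.
b·(H₀ − H) = 220 × (3.0000 − 2.5560) = 97.67 ms.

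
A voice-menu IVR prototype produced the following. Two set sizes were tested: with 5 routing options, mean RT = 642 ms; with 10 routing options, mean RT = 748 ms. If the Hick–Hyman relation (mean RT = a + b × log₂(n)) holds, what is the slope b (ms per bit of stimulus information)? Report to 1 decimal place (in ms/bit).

b = (RT₂ − RT₁)/(log₂ n₂ − log₂ n₁) = (748 − 642)/(3.3219 − 2.3219) = 106.000 ms/bit.

106.0 ms/bit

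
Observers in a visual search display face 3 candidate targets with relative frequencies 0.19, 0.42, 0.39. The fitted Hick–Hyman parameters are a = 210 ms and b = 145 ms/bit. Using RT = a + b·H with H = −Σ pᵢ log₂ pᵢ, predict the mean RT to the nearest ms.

H = 0.19·log₂(1/0.19) + 0.42·log₂(1/0.42) + 0.39·log₂(1/0.39) = 1.5107 bits.
RT = 210 + 145 × 1.5107 = 429.05 ms.

429 ms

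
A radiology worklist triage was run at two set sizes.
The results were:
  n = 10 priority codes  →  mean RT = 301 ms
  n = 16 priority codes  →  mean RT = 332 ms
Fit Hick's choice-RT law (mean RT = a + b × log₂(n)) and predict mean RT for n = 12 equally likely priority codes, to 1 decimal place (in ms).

RT is linear in log₂ n, so two points fix the line:
  b = (332 − 301) / (log₂ 16 − log₂ 10) = 31 / (4 − 3.3219) = 45.718 ms/bit
  a = 301 − 45.718 × 3.3219 = 149.129 ms
Then RT(12) = 149.129 + 45.718 × log₂ 12 = 149.129 + 45.718 × 3.5850 ≈ 313.025 ms.

313.0 ms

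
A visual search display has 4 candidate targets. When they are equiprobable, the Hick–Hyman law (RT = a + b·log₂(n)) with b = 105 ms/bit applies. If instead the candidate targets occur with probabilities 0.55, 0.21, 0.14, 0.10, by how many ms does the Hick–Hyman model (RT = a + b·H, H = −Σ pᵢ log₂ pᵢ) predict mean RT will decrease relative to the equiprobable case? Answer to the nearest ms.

Equiprobable entropy H₀ = log₂ 4 = 2.0000 bits.
Skewed entropy H = −Σ pᵢ log₂ pᵢ = 1.6765 bits.
ΔRT = b·(H₀ − H) = 105 × 0.3235 = 33.97 ms.

34 ms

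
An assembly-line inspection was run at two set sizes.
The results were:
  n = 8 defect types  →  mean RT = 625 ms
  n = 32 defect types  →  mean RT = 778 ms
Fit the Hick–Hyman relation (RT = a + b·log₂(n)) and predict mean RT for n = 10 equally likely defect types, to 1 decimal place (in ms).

649.6 ms

Solve the two-equation system in a and b:
  b = (778 − 625) / (log₂ 32 − log₂ 8) = 153 / (5 − 3) = 76.500 ms/bit
  a = 625 − 76.500 × 3 = 395.500 ms
Then RT(10) = 395.500 + 76.500 × log₂ 10 = 395.500 + 76.500 × 3.3219 ≈ 649.627 ms.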